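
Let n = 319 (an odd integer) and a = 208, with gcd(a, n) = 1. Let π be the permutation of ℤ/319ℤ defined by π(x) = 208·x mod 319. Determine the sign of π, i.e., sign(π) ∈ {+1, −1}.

Trace 274: π^k(274) = [274, 210, 296, 1, 208, 199, 241] for k=0..6.
Decompose π into cycles: lengths [14, 14, 14, 14, 14, 14, 14, 14, 14, 14, 14, 14, 14, 14, 14, 14, 14, 14, 14, 14, 14, 14, 2, 2, 2, 2, 2, 1] (28 cycles, including the fixed point 0).
28 cycles on 319: each ℓ→(−1)^(ℓ−1), product (−1)^291 = -1.

-1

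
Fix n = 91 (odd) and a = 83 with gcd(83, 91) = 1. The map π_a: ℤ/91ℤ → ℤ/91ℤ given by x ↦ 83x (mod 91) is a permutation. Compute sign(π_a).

Start at x=64: 64 → 34 → 1 → 83 → 64 (one orbit).
Cycle lengths of π_83 on ℤ/91ℤ: [4, 4, 4, 4, 4, 4, 4, 4, 4, 4, 4, 4, 4, 4, 4, 4, 4, 4, 4, 4, 4, 2, 2, 2, 1]; 25 cycles in total.
Σ(ℓ_i−1) = 91−25 = 66; sign = (−1)^66 = +1.
(83|91)_J = +1 (Zolotarev's lemma cross-check).

+1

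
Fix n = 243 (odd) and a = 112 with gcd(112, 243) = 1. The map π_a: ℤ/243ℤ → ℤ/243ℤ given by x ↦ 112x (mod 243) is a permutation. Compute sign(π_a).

Orbit of 70 under x↦112x: [70, 64, 121, 187, 46, 49, 142]… (length divides ord_243(112)).
Cycle type of π: 81×2 + 27×2 + 9×2 + 3×2 + 1×3; total 11 cycles.
Σ(ℓ_i−1) = 243−11 = 232; sign = (−1)^232 = +1.
Via Zolotarev, sign(π_{112}) = (112|243) = +1.

+1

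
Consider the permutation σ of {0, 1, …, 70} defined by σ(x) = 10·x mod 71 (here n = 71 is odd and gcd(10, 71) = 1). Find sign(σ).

+1

Trace 36: π^k(36) = [36, 5, 50, 3, 30, 16, 18] for k=0..6.
3 cycles of lengths [35, 35, 1].
sign(π) = (−1)^{n − #cycles} = (−1)^{71−3} = (−1)^68 = +1.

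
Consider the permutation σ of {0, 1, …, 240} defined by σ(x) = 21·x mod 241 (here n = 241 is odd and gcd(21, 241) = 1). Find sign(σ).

Trace 216: π^k(216) = [216, 198, 61, 76, 150, 17, 116] for k=0..6.
Cycle type of π: 80×3 + 1; total 4 cycles.
n − c = 241 − 4 = 237; sign = (−1)^237 = -1.

-1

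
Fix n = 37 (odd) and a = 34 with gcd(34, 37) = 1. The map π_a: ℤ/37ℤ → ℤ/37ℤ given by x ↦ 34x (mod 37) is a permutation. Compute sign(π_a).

+1

Orbit of 1 under x↦34x: [1, 34, 9, 10, 7, 16, 26]… (length divides ord_37(34)).
5 cycles of lengths [9, 9, 9, 9, 1].
5 cycles on 37: each ℓ→(−1)^(ℓ−1), product (−1)^32 = +1.
Check: (34/37) = +1 by Zolotarev.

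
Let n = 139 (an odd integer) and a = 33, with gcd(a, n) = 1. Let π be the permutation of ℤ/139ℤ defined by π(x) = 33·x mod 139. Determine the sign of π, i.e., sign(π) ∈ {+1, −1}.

Trace 82: π^k(82) = [82, 65, 60, 34, 10, 52, 48] for k=0..6.
4 cycles of lengths [46, 46, 46, 1].
139 − 4 = 135 transpositions; sign(π) = (−1)^135 = -1.
Via Zolotarev, sign(π_{33}) = (33|139) = -1.

-1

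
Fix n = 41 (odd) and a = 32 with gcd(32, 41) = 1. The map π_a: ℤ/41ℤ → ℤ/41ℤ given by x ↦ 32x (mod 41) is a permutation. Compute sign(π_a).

+1

Trace 1: π^k(1) = [1, 32, 40, 9] for k=0..3.
11 cycles of lengths [4, 4, 4, 4, 4, 4, 4, 4, 4, 4, 1].
41 − 11 = 30 transpositions; sign(π) = (−1)^30 = +1.
Check: (32/41) = +1 by Zolotarev.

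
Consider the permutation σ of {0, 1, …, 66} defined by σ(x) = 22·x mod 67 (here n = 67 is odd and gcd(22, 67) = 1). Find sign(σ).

Start at x=9: 9 → 64 → 1 → 22 → 15 → 62 → 24 → … (one orbit).
Cycle lengths of π_22 on ℤ/67ℤ: [11, 11, 11, 11, 11, 11, 1]; 7 cycles in total.
n − c = 67 − 7 = 60; sign = (−1)^60 = +1.

+1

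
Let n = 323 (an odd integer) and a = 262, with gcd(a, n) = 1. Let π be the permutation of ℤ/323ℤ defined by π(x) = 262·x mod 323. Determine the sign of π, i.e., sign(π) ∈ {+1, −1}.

+1

Trace 26: π^k(26) = [26, 29, 169, 27, 291, 14, 115] for k=0..6.
Cycle lengths of π_262 on ℤ/323ℤ: [144, 144, 18, 16, 1]; 5 cycles in total.
n − c = 323 − 5 = 318; sign = (−1)^318 = +1.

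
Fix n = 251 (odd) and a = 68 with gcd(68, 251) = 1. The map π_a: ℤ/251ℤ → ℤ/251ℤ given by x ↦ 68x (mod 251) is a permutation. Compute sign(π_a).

+1

Trace 63: π^k(63) = [63, 17, 152, 45, 48, 1, 68] for k=0..6.
Decompose π into cycles: lengths [125, 125, 1] (3 cycles, including the fixed point 0).
Σ(ℓ_i−1) = 251−3 = 248; sign = (−1)^248 = +1.
(68|251)_J = +1 (Zolotarev's lemma cross-check).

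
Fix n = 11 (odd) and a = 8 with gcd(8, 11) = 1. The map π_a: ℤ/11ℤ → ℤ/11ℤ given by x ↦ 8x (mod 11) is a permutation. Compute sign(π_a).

-1

Start at x=4: 4 → 10 → 3 → 2 → 5 → 7 → 1 → … (one orbit).
Cycle lengths of π_8 on ℤ/11ℤ: [10, 1]; 2 cycles in total.
11 − 2 = 9 transpositions; sign(π) = (−1)^9 = -1.
Via Zolotarev, sign(π_{8}) = (8|11) = -1.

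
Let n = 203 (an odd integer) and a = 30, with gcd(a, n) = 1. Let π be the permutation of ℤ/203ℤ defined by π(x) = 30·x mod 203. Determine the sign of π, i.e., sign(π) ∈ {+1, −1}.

+1

Orbit of 1 under x↦30x: [1, 30, 88]… (length divides ord_203(30)).
π_30 has 87 disjoint cycles with lengths [3, 3, 3, 3, 3, 3, 3, 3, 3, 3, 3, 3, 3, 3, 3, 3, 3, 3, 3, 3, 3, 3, 3, 3, 3, 3, 3, 3, 3, 3, 3, 3, 3, 3, 3, 3, 3, 3, 3, 3, 3, 3, 3, 3, 3, 3, 3, 3, 3, 3, 3, 3, 3, 3, 3, 3, 3, 3, 1, 1, 1, 1, 1, 1, 1, 1, 1, 1, 1, 1, 1, 1, 1, 1, 1, 1, 1, 1, 1, 1, 1, 1, 1, 1, 1, 1, 1] on {0,…,202}.
203 − 87 = 116 transpositions; sign(π) = (−1)^116 = +1.
Check: (30/203) = +1 by Zolotarev.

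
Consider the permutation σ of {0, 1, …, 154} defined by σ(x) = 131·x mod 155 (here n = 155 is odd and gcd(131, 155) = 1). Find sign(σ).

Trace 36: π^k(36) = [36, 66, 121, 41, 101, 56, 51] for k=0..6.
15 cycles of lengths [15, 15, 15, 15, 15, 15, 15, 15, 15, 15, 1, 1, 1, 1, 1].
Σ(ℓ_i−1) = 155−15 = 140; sign = (−1)^140 = +1.

+1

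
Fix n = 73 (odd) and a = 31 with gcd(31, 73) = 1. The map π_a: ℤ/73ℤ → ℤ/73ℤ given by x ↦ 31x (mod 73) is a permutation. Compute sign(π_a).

-1

Start at x=7: 7 → 71 → 11 → 49 → 59 → 4 → 51 → … (one orbit).
The orbit structure of x ↦ 31x mod 73: 2 orbits of sizes [72, 1].
With 2 cycles on 73 points, sign = (−1)^{73−2} = -1.
(31|73)_J = -1 (Zolotarev's lemma cross-check).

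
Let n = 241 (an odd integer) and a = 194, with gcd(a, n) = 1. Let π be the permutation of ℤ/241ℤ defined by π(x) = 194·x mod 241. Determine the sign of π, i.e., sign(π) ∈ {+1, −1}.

Orbit of 47 under x↦194x: [47, 201, 193, 87, 8, 106, 79]… (length divides ord_241(194)).
Decompose π into cycles: lengths [40, 40, 40, 40, 40, 40, 1] (7 cycles, including the fixed point 0).
241 − 7 = 234 transpositions; sign(π) = (−1)^234 = +1.
Zolotarev: (194|241) = +1, matching the cycle-count sign.

+1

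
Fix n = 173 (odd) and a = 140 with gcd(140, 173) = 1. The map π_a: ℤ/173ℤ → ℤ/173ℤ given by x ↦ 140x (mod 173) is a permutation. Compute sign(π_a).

+1

Start at x=43: 43 → 138 → 117 → 118 → 85 → 136 → 10 → … (one orbit).
π_140 has 5 disjoint cycles with lengths [43, 43, 43, 43, 1] on {0,…,172}.
5 cycles on 173: each ℓ→(−1)^(ℓ−1), product (−1)^168 = +1.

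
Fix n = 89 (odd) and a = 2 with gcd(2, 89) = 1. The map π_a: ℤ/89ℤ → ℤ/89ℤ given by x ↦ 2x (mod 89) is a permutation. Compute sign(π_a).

+1

Trace 4: π^k(4) = [4, 8, 16, 32, 64, 39, 78] for k=0..6.
Cycle lengths of π_2 on ℤ/89ℤ: [11, 11, 11, 11, 11, 11, 11, 11, 1]; 9 cycles in total.
n − c = 89 − 9 = 80; sign = (−1)^80 = +1.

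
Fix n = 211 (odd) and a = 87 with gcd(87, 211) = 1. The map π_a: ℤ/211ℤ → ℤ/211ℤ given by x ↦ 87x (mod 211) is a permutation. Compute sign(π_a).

+1

Start at x=199: 199 → 11 → 113 → 125 → 114 → 1 → 87 → … (one orbit).
π_87 has 7 disjoint cycles with lengths [35, 35, 35, 35, 35, 35, 1] on {0,…,210}.
211 − 7 = 204 transpositions; sign(π) = (−1)^204 = +1.
The Jacobi symbol (87|211) = +1 (Zolotarev) agrees.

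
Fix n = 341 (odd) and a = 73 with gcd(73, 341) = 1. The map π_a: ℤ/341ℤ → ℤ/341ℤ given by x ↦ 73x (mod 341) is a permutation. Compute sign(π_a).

+1

Trace 196: π^k(196) = [196, 327, 1, 73, 214, 277, 102] for k=0..6.
13 cycles of lengths [30, 30, 30, 30, 30, 30, 30, 30, 30, 30, 30, 10, 1].
Σ(ℓ_i−1) = 341−13 = 328; sign = (−1)^328 = +1.
(73|341)_J = +1 (Zolotarev's lemma cross-check).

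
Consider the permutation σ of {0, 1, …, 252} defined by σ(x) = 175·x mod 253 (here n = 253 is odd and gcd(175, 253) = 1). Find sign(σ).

Start at x=109: 109 → 100 → 43 → 188 → 10 → 232 → 120 → … (one orbit).
17 cycles of lengths [22, 22, 22, 22, 22, 22, 22, 22, 22, 22, 22, 2, 2, 2, 2, 2, 1].
253 − 17 = 236 transpositions; sign(π) = (−1)^236 = +1.
(175|253)_J = +1 (Zolotarev's lemma cross-check).

+1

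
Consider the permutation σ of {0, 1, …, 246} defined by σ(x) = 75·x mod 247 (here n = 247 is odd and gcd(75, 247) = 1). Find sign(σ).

-1

Orbit of 246 under x↦75x: [246, 172, 56, 1, 75, 191]… (length divides ord_247(75)).
48 cycles of lengths [6, 6, 6, 6, 6, 6, 6, 6, 6, 6, 6, 6, 6, 6, 6, 6, 6, 6, 6, 6, 6, 6, 6, 6, 6, 6, 6, 6, 6, 6, 6, 6, 6, 6, 6, 6, 6, 6, 2, 2, 2, 2, 2, 2, 2, 2, 2, 1].
n − c = 247 − 48 = 199; sign = (−1)^199 = -1.
Check: (75/247) = -1 by Zolotarev.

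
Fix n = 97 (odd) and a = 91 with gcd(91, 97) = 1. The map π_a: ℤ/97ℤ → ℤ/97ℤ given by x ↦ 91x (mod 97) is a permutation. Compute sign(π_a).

Trace 22: π^k(22) = [22, 62, 16, 1, 91, 36, 75] for k=0..6.
Cycle lengths of π_91 on ℤ/97ℤ: [12, 12, 12, 12, 12, 12, 12, 12, 1]; 9 cycles in total.
Σ(ℓ_i−1) = 97−9 = 88; sign = (−1)^88 = +1.
Via Zolotarev, sign(π_{91}) = (91|97) = +1.

+1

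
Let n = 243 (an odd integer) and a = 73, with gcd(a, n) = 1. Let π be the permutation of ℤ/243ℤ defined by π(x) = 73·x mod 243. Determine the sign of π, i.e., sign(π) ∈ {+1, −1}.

+1

Orbit of 217 under x↦73x: [217, 46, 199, 190, 19, 172, 163]… (length divides ord_243(73)).
Decompose π into cycles: lengths [27, 27, 27, 27, 27, 27, 9, 9, 9, 9, 9, 9, 3, 3, 3, 3, 3, 3, 1, 1, 1, 1, 1, 1, 1, 1, 1] (27 cycles, including the fixed point 0).
Σ(ℓ_i−1) = 243−27 = 216; sign = (−1)^216 = +1.
The Jacobi symbol (73|243) = +1 (Zolotarev) agrees.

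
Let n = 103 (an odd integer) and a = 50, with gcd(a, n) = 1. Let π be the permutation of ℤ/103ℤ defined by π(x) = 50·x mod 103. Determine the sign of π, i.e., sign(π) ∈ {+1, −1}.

Start at x=19: 19 → 23 → 17 → 26 → 64 → 7 → 41 → … (one orbit).
3 cycles of lengths [51, 51, 1].
3 cycles on 103: each ℓ→(−1)^(ℓ−1), product (−1)^100 = +1.
Via Zolotarev, sign(π_{50}) = (50|103) = +1.

+1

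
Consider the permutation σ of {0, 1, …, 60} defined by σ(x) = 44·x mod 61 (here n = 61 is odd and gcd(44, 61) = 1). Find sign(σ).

-1

Orbit of 40 under x↦44x: [40, 52, 31, 22, 53, 14, 6]… (length divides ord_61(44)).
Decompose π into cycles: lengths [60, 1] (2 cycles, including the fixed point 0).
n − c = 61 − 2 = 59; sign = (−1)^59 = -1.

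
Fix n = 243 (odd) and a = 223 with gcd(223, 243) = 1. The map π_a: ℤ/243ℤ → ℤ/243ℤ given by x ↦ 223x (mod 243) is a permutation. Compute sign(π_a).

Start at x=235: 235 → 160 → 202 → 91 → 124 → 193 → 28 → … (one orbit).
11 cycles of lengths [81, 81, 27, 27, 9, 9, 3, 3, 1, 1, 1].
Σ(ℓ_i−1) = 243−11 = 232; sign = (−1)^232 = +1.

+1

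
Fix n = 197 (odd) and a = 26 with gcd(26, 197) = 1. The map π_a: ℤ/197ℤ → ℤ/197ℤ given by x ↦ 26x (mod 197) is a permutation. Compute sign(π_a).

Orbit of 88 under x↦26x: [88, 121, 191, 41, 81, 136, 187]… (length divides ord_197(26)).
Cycle lengths of π_26 on ℤ/197ℤ: [98, 98, 1]; 3 cycles in total.
Σ(ℓ_i−1) = 197−3 = 194; sign = (−1)^194 = +1.

+1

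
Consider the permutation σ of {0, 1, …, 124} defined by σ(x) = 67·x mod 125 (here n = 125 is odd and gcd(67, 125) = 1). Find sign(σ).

-1

Orbit of 108 under x↦67x: [108, 111, 62, 29, 68, 56, 2]… (length divides ord_125(67)).
Cycle lengths of π_67 on ℤ/125ℤ: [100, 20, 4, 1]; 4 cycles in total.
Σ(ℓ_i−1) = 125−4 = 121; sign = (−1)^121 = -1.
Via Zolotarev, sign(π_{67}) = (67|125) = -1.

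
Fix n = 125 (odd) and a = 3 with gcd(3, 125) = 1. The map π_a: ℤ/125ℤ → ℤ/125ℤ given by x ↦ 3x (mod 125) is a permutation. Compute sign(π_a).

-1

Trace 38: π^k(38) = [38, 114, 92, 26, 78, 109, 77] for k=0..6.
Cycle type of π: 100 + 20 + 4 + 1; total 4 cycles.
sign(π) = (−1)^{n − #cycles} = (−1)^{125−4} = (−1)^121 = -1.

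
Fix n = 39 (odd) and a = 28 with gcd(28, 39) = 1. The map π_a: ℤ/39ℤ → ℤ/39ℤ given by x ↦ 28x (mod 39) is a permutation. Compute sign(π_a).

-1

Orbit of 1 under x↦28x: [1, 28, 4, 34, 16, 19, 25]… (length divides ord_39(28)).
The orbit structure of x ↦ 28x mod 39: 6 orbits of sizes [12, 12, 12, 1, 1, 1].
39 − 6 = 33 transpositions; sign(π) = (−1)^33 = -1.
Check: (28/39) = -1 by Zolotarev.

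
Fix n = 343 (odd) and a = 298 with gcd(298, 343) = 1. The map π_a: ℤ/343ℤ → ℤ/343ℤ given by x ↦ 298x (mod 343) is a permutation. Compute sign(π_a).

+1

Trace 2: π^k(2) = [2, 253, 277, 226, 120, 88, 156] for k=0..6.
Cycle lengths of π_298 on ℤ/343ℤ: [147, 147, 21, 21, 3, 3, 1]; 7 cycles in total.
7 cycles on 343: each ℓ→(−1)^(ℓ−1), product (−1)^336 = +1.
(298|343)_J = +1 (Zolotarev's lemma cross-check).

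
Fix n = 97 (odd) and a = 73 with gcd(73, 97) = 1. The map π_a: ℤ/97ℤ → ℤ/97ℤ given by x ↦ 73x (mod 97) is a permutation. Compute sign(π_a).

Orbit of 54 under x↦73x: [54, 62, 64, 16, 4, 1, 73]… (length divides ord_97(73)).
Cycle type of π: 24×4 + 1; total 5 cycles.
sign(π) = (−1)^{n − #cycles} = (−1)^{97−5} = (−1)^92 = +1.

+1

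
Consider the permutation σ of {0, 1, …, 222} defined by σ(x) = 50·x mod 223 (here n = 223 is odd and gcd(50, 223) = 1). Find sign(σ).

Start at x=109: 109 → 98 → 217 → 146 → 164 → 172 → 126 → … (one orbit).
Cycle type of π: 111×2 + 1; total 3 cycles.
With 3 cycles on 223 points, sign = (−1)^{223−3} = +1.
The Jacobi symbol (50|223) = +1 (Zolotarev) agrees.

+1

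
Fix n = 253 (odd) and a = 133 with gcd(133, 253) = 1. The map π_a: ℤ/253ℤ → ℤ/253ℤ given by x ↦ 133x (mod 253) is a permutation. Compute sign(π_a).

+1

Start at x=100: 100 → 144 → 177 → 12 → 78 → 1 → 133 → … (one orbit).
33 cycles of lengths [11, 11, 11, 11, 11, 11, 11, 11, 11, 11, 11, 11, 11, 11, 11, 11, 11, 11, 11, 11, 11, 11, 1, 1, 1, 1, 1, 1, 1, 1, 1, 1, 1].
With 33 cycles on 253 points, sign = (−1)^{253−33} = +1.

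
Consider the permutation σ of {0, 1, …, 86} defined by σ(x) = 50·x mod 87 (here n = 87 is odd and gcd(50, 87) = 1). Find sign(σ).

+1

Orbit of 34 under x↦50x: [34, 47, 1, 50, 64, 68, 7]… (length divides ord_87(50)).
The orbit structure of x ↦ 50x mod 87: 5 orbits of sizes [28, 28, 28, 2, 1].
With 5 cycles on 87 points, sign = (−1)^{87−5} = +1.
Zolotarev: (50|87) = +1, matching the cycle-count sign.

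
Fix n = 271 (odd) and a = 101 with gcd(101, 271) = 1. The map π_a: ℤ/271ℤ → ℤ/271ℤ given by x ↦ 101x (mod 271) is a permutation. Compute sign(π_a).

-1

Orbit of 177 under x↦101x: [177, 262, 175, 60, 98, 142, 250]… (length divides ord_271(101)).
The orbit structure of x ↦ 101x mod 271: 2 orbits of sizes [270, 1].
2 cycles on 271: each ℓ→(−1)^(ℓ−1), product (−1)^269 = -1.
(101|271)_J = -1 (Zolotarev's lemma cross-check).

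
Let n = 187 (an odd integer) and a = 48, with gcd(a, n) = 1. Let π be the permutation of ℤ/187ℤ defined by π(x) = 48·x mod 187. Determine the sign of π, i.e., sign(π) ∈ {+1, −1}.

-1

Start at x=147: 147 → 137 → 31 → 179 → 177 → 81 → 148 → … (one orbit).
Cycle lengths of π_48 on ℤ/187ℤ: [80, 80, 16, 5, 5, 1]; 6 cycles in total.
187 − 6 = 181 transpositions; sign(π) = (−1)^181 = -1.
Zolotarev: (48|187) = -1, matching the cycle-count sign.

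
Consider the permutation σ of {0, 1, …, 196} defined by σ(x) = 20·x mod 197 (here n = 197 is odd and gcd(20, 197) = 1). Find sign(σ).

Start at x=177: 177 → 191 → 77 → 161 → 68 → 178 → 14 → … (one orbit).
The orbit structure of x ↦ 20x mod 197: 8 orbits of sizes [28, 28, 28, 28, 28, 28, 28, 1].
n − c = 197 − 8 = 189; sign = (−1)^189 = -1.
Zolotarev: (20|197) = -1, matching the cycle-count sign.

-1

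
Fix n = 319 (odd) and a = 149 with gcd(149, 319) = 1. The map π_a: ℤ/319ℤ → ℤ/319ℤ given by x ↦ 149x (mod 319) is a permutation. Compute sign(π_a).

-1

Orbit of 13 under x↦149x: [13, 23, 237, 223, 51, 262, 120]… (length divides ord_319(149)).
8 cycles of lengths [70, 70, 70, 70, 14, 14, 10, 1].
With 8 cycles on 319 points, sign = (−1)^{319−8} = -1.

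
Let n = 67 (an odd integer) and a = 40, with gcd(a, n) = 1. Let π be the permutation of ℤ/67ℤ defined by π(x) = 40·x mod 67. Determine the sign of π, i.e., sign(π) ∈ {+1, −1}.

Start at x=22: 22 → 9 → 25 → 62 → 1 → 40 → 59 → … (one orbit).
The orbit structure of x ↦ 40x mod 67: 7 orbits of sizes [11, 11, 11, 11, 11, 11, 1].
Σ(ℓ_i−1) = 67−7 = 60; sign = (−1)^60 = +1.

+1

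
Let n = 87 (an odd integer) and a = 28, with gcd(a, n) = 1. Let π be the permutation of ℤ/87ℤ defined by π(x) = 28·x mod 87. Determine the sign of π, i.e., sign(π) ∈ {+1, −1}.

Orbit of 28 under x↦28x: [28, 1]… (length divides ord_87(28)).
45 cycles of lengths [2, 2, 2, 2, 2, 2, 2, 2, 2, 2, 2, 2, 2, 2, 2, 2, 2, 2, 2, 2, 2, 2, 2, 2, 2, 2, 2, 2, 2, 2, 2, 2, 2, 2, 2, 2, 2, 2, 2, 2, 2, 2, 1, 1, 1].
45 cycles on 87: each ℓ→(−1)^(ℓ−1), product (−1)^42 = +1.
The Jacobi symbol (28|87) = +1 (Zolotarev) agrees.

+1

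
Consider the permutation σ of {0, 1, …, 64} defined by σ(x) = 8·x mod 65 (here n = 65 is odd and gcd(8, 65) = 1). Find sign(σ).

Start at x=64: 64 → 57 → 1 → 8 → 64 (one orbit).
Decompose π into cycles: lengths [4, 4, 4, 4, 4, 4, 4, 4, 4, 4, 4, 4, 4, 4, 4, 4, 1] (17 cycles, including the fixed point 0).
With 17 cycles on 65 points, sign = (−1)^{65−17} = +1.
(8|65)_J = +1 (Zolotarev's lemma cross-check).

+1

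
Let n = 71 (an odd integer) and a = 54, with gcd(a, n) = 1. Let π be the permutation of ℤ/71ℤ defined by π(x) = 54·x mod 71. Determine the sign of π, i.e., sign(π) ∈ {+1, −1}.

Orbit of 1 under x↦54x: [1, 54, 5, 57, 25]… (length divides ord_71(54)).
15 cycles of lengths [5, 5, 5, 5, 5, 5, 5, 5, 5, 5, 5, 5, 5, 5, 1].
Σ(ℓ_i−1) = 71−15 = 56; sign = (−1)^56 = +1.

+1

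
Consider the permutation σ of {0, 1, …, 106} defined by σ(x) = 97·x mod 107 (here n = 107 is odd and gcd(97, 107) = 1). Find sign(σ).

-1

Start at x=38: 38 → 48 → 55 → 92 → 43 → 105 → 20 → … (one orbit).
Decompose π into cycles: lengths [106, 1] (2 cycles, including the fixed point 0).
Σ(ℓ_i−1) = 107−2 = 105; sign = (−1)^105 = -1.
The Jacobi symbol (97|107) = -1 (Zolotarev) agrees.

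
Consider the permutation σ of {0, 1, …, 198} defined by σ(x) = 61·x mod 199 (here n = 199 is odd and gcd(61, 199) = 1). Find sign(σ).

+1

Orbit of 121 under x↦61x: [121, 18, 103, 114, 188, 125, 63]… (length divides ord_199(61)).
Cycle type of π: 11×18 + 1; total 19 cycles.
199 − 19 = 180 transpositions; sign(π) = (−1)^180 = +1.
(61|199)_J = +1 (Zolotarev's lemma cross-check).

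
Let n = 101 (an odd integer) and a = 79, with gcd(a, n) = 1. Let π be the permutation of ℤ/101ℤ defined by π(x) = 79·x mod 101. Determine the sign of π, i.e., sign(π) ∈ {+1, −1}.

+1

Orbit of 31 under x↦79x: [31, 25, 56, 81, 36, 16, 52]… (length divides ord_101(79)).
Cycle type of π: 25×4 + 1; total 5 cycles.
With 5 cycles on 101 points, sign = (−1)^{101−5} = +1.
Zolotarev: (79|101) = +1, matching the cycle-count sign.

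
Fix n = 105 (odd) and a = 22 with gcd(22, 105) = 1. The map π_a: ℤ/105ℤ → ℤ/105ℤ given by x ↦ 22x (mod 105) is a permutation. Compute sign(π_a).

Orbit of 22 under x↦22x: [22, 64, 43, 1]… (length divides ord_105(22)).
Cycle type of π: 4×21 + 1×21; total 42 cycles.
42 cycles on 105: each ℓ→(−1)^(ℓ−1), product (−1)^63 = -1.
Check: (22/105) = -1 by Zolotarev.

-1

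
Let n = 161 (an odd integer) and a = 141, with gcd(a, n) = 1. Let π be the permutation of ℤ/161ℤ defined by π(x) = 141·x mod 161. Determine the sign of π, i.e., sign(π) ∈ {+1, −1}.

Trace 8: π^k(8) = [8, 1, 141, 78, 50, 127, 36] for k=0..6.
21 cycles of lengths [11, 11, 11, 11, 11, 11, 11, 11, 11, 11, 11, 11, 11, 11, 1, 1, 1, 1, 1, 1, 1].
161 − 21 = 140 transpositions; sign(π) = (−1)^140 = +1.

+1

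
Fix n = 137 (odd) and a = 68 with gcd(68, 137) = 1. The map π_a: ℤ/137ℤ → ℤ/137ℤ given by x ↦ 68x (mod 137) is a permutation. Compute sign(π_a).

Start at x=87: 87 → 25 → 56 → 109 → 14 → 130 → 72 → … (one orbit).
π_68 has 3 disjoint cycles with lengths [68, 68, 1] on {0,…,136}.
sign(π) = (−1)^{n − #cycles} = (−1)^{137−3} = (−1)^134 = +1.
(68|137)_J = +1 (Zolotarev's lemma cross-check).

+1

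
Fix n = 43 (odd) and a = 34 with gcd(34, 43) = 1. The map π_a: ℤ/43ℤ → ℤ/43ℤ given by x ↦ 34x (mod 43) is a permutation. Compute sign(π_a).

Trace 25: π^k(25) = [25, 33, 4, 7, 23, 8, 14] for k=0..6.
Cycle lengths of π_34 on ℤ/43ℤ: [42, 1]; 2 cycles in total.
sign(π) = (−1)^{n − #cycles} = (−1)^{43−2} = (−1)^41 = -1.

-1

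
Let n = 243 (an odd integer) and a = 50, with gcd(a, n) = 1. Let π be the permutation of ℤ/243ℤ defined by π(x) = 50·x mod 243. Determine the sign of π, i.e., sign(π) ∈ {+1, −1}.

Trace 140: π^k(140) = [140, 196, 80, 112, 11, 64, 41] for k=0..6.
Cycle lengths of π_50 on ℤ/243ℤ: [162, 54, 18, 6, 2, 1]; 6 cycles in total.
n − c = 243 − 6 = 237; sign = (−1)^237 = -1.
The Jacobi symbol (50|243) = -1 (Zolotarev) agrees.

-1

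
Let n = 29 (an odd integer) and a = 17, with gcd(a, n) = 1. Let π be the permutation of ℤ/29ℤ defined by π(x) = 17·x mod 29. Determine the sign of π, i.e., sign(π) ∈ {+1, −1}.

-1

Orbit of 1 under x↦17x: [1, 17, 28, 12]… (length divides ord_29(17)).
The orbit structure of x ↦ 17x mod 29: 8 orbits of sizes [4, 4, 4, 4, 4, 4, 4, 1].
Σ(ℓ_i−1) = 29−8 = 21; sign = (−1)^21 = -1.
Zolotarev: (17|29) = -1, matching the cycle-count sign.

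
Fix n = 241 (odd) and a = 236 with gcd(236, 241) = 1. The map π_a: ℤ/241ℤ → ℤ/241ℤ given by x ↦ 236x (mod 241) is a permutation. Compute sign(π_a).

+1

Trace 135: π^k(135) = [135, 48, 1, 236, 25, 116, 143] for k=0..6.
Cycle type of π: 40×6 + 1; total 7 cycles.
sign(π) = (−1)^{n − #cycles} = (−1)^{241−7} = (−1)^234 = +1.
The Jacobi symbol (236|241) = +1 (Zolotarev) agrees.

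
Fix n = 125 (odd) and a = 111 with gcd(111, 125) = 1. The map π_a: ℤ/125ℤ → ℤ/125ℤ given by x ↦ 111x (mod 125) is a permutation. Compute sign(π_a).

+1

Orbit of 86 under x↦111x: [86, 46, 106, 16, 26, 11, 96]… (length divides ord_125(111)).
Cycle type of π: 25×4 + 5×4 + 1×5; total 13 cycles.
13 cycles on 125: each ℓ→(−1)^(ℓ−1), product (−1)^112 = +1.
(111|125)_J = +1 (Zolotarev's lemma cross-check).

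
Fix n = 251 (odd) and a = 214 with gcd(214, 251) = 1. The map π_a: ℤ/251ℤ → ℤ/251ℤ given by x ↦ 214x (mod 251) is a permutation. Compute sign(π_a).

+1

Orbit of 122 under x↦214x: [122, 4, 103, 205, 196, 27, 5]… (length divides ord_251(214)).
3 cycles of lengths [125, 125, 1].
Σ(ℓ_i−1) = 251−3 = 248; sign = (−1)^248 = +1.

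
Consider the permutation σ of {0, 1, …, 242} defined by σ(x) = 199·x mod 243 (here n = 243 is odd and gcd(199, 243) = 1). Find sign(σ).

+1

Start at x=226: 226 → 19 → 136 → 91 → 127 → 1 → 199 → … (one orbit).
The orbit structure of x ↦ 199x mod 243: 27 orbits of sizes [27, 27, 27, 27, 27, 27, 9, 9, 9, 9, 9, 9, 3, 3, 3, 3, 3, 3, 1, 1, 1, 1, 1, 1, 1, 1, 1].
With 27 cycles on 243 points, sign = (−1)^{243−27} = +1.
Via Zolotarev, sign(π_{199}) = (199|243) = +1.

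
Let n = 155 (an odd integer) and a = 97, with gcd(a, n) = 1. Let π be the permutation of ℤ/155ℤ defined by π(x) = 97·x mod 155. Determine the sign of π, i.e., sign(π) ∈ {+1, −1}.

-1

Orbit of 94 under x↦97x: [94, 128, 16, 2, 39, 63, 66]… (length divides ord_155(97)).
Cycle lengths of π_97 on ℤ/155ℤ: [20, 20, 20, 20, 20, 20, 5, 5, 5, 5, 5, 5, 4, 1]; 14 cycles in total.
n − c = 155 − 14 = 141; sign = (−1)^141 = -1.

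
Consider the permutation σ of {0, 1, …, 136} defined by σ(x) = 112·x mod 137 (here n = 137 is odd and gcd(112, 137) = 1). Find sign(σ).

Orbit of 123 under x↦112x: [123, 76, 18, 98, 16, 11, 136]… (length divides ord_137(112)).
Cycle type of π: 68×2 + 1; total 3 cycles.
sign(π) = (−1)^{n − #cycles} = (−1)^{137−3} = (−1)^134 = +1.
Zolotarev: (112|137) = +1, matching the cycle-count sign.

+1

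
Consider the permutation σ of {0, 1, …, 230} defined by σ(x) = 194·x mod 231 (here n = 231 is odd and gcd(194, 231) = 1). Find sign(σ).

-1

Trace 83: π^k(83) = [83, 163, 206, 1, 194, 214, 167] for k=0..6.
The orbit structure of x ↦ 194x mod 231: 14 orbits of sizes [30, 30, 30, 30, 30, 30, 10, 10, 10, 6, 6, 6, 2, 1].
14 cycles on 231: each ℓ→(−1)^(ℓ−1), product (−1)^217 = -1.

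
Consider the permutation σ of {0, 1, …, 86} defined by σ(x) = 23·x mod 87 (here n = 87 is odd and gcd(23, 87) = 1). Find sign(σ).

-1

Orbit of 74 under x↦23x: [74, 49, 83, 82, 59, 52, 65]… (length divides ord_87(23)).
π_23 has 10 disjoint cycles with lengths [14, 14, 14, 14, 7, 7, 7, 7, 2, 1] on {0,…,86}.
Σ(ℓ_i−1) = 87−10 = 77; sign = (−1)^77 = -1.
(23|87)_J = -1 (Zolotarev's lemma cross-check).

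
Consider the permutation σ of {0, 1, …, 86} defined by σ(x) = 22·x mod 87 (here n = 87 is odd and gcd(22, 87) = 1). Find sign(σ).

Trace 64: π^k(64) = [64, 16, 4, 1, 22, 49, 34] for k=0..6.
Cycle type of π: 14×6 + 1×3; total 9 cycles.
Σ(ℓ_i−1) = 87−9 = 78; sign = (−1)^78 = +1.
Via Zolotarev, sign(π_{22}) = (22|87) = +1.

+1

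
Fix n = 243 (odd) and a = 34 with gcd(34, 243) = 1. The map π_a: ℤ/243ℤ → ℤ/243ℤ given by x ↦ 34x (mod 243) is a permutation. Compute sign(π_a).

Trace 199: π^k(199) = [199, 205, 166, 55, 169, 157, 235] for k=0..6.
Decompose π into cycles: lengths [81, 81, 27, 27, 9, 9, 3, 3, 1, 1, 1] (11 cycles, including the fixed point 0).
11 cycles on 243: each ℓ→(−1)^(ℓ−1), product (−1)^232 = +1.
Check: (34/243) = +1 by Zolotarev.

+1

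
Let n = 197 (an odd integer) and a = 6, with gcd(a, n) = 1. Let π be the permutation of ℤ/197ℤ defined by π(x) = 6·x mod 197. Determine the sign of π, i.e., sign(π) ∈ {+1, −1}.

+1

Orbit of 114 under x↦6x: [114, 93, 164, 196, 191, 161, 178]… (length divides ord_197(6)).
π_6 has 15 disjoint cycles with lengths [14, 14, 14, 14, 14, 14, 14, 14, 14, 14, 14, 14, 14, 14, 1] on {0,…,196}.
Σ(ℓ_i−1) = 197−15 = 182; sign = (−1)^182 = +1.
The Jacobi symbol (6|197) = +1 (Zolotarev) agrees.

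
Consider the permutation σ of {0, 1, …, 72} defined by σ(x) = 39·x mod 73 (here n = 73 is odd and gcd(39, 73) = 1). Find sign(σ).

Start at x=55: 55 → 28 → 70 → 29 → 36 → 17 → 6 → … (one orbit).
Cycle type of π: 72 + 1; total 2 cycles.
sign(π) = (−1)^{n − #cycles} = (−1)^{73−2} = (−1)^71 = -1.
Check: (39/73) = -1 by Zolotarev.

-1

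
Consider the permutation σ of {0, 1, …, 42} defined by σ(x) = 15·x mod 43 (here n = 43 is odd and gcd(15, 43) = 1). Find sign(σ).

+1

Trace 1: π^k(1) = [1, 15, 10, 21, 14, 38, 11] for k=0..6.
π_15 has 3 disjoint cycles with lengths [21, 21, 1] on {0,…,42}.
sign(π) = (−1)^{n − #cycles} = (−1)^{43−3} = (−1)^40 = +1.
Check: (15/43) = +1 by Zolotarev.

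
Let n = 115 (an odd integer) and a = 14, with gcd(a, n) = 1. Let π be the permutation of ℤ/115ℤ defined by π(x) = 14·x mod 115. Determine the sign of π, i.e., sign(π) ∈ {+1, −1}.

Trace 26: π^k(26) = [26, 19, 36, 44, 41, 114, 101] for k=0..6.
Cycle type of π: 22×5 + 2×2 + 1; total 8 cycles.
Σ(ℓ_i−1) = 115−8 = 107; sign = (−1)^107 = -1.

-1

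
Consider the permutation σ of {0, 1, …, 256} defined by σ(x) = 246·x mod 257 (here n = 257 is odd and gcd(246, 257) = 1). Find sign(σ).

Orbit of 241 under x↦246x: [241, 176, 120, 222, 128, 134, 68]… (length divides ord_257(246)).
The orbit structure of x ↦ 246x mod 257: 5 orbits of sizes [64, 64, 64, 64, 1].
5 cycles on 257: each ℓ→(−1)^(ℓ−1), product (−1)^252 = +1.
Check: (246/257) = +1 by Zolotarev.

+1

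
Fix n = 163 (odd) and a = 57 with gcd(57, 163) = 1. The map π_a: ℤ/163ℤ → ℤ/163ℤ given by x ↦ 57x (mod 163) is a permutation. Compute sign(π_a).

Orbit of 151 under x↦57x: [151, 131, 132, 26, 15, 40, 161]… (length divides ord_163(57)).
The orbit structure of x ↦ 57x mod 163: 3 orbits of sizes [81, 81, 1].
n − c = 163 − 3 = 160; sign = (−1)^160 = +1.
Zolotarev: (57|163) = +1, matching the cycle-count sign.

+1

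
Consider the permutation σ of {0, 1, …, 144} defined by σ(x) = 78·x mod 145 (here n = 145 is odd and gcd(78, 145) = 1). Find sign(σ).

-1

Start at x=123: 123 → 24 → 132 → 1 → 78 → 139 → 112 → … (one orbit).
Cycle type of π: 28×4 + 7×4 + 4 + 1; total 10 cycles.
Σ(ℓ_i−1) = 145−10 = 135; sign = (−1)^135 = -1.
Check: (78/145) = -1 by Zolotarev.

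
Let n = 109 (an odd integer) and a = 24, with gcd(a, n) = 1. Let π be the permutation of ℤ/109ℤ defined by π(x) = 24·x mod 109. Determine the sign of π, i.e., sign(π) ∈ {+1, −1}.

-1

Orbit of 72 under x↦24x: [72, 93, 52, 49, 86, 102, 50]… (length divides ord_109(24)).
Cycle lengths of π_24 on ℤ/109ℤ: [108, 1]; 2 cycles in total.
With 2 cycles on 109 points, sign = (−1)^{109−2} = -1.
Via Zolotarev, sign(π_{24}) = (24|109) = -1.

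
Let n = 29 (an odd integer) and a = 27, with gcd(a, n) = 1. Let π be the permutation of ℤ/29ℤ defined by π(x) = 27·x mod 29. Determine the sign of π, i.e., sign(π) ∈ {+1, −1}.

Start at x=21: 21 → 16 → 26 → 6 → 17 → 24 → 10 → … (one orbit).
Cycle type of π: 28 + 1; total 2 cycles.
Σ(ℓ_i−1) = 29−2 = 27; sign = (−1)^27 = -1.
The Jacobi symbol (27|29) = -1 (Zolotarev) agrees.

-1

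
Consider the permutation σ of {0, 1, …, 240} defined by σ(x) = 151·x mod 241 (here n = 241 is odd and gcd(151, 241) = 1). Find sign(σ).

Start at x=235: 235 → 58 → 82 → 91 → 4 → 122 → 106 → … (one orbit).
5 cycles of lengths [60, 60, 60, 60, 1].
n − c = 241 − 5 = 236; sign = (−1)^236 = +1.
Check: (151/241) = +1 by Zolotarev.

+1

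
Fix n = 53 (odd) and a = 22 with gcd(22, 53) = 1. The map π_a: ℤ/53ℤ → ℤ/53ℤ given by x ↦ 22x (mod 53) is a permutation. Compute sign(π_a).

-1

Start at x=15: 15 → 12 → 52 → 31 → 46 → 5 → 4 → … (one orbit).
π_22 has 2 disjoint cycles with lengths [52, 1] on {0,…,52}.
Σ(ℓ_i−1) = 53−2 = 51; sign = (−1)^51 = -1.
Zolotarev: (22|53) = -1, matching the cycle-count sign.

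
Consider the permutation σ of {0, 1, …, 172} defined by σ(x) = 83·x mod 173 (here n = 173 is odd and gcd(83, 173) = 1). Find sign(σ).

+1

Trace 60: π^k(60) = [60, 136, 43, 109, 51, 81, 149] for k=0..6.
The orbit structure of x ↦ 83x mod 173: 5 orbits of sizes [43, 43, 43, 43, 1].
With 5 cycles on 173 points, sign = (−1)^{173−5} = +1.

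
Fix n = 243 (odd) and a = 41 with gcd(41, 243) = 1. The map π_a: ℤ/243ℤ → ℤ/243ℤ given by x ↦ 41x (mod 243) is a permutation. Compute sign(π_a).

Start at x=166: 166 → 2 → 82 → 203 → 61 → 71 → 238 → … (one orbit).
π_41 has 6 disjoint cycles with lengths [162, 54, 18, 6, 2, 1] on {0,…,242}.
Σ(ℓ_i−1) = 243−6 = 237; sign = (−1)^237 = -1.
Check: (41/243) = -1 by Zolotarev.

-1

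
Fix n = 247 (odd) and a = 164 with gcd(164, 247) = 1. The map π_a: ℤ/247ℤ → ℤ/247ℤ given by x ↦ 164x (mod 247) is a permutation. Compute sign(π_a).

+1

Trace 8: π^k(8) = [8, 77, 31, 144, 151, 64, 122] for k=0..6.
Cycle type of π: 12×18 + 6×3 + 4×3 + 1; total 25 cycles.
25 cycles on 247: each ℓ→(−1)^(ℓ−1), product (−1)^222 = +1.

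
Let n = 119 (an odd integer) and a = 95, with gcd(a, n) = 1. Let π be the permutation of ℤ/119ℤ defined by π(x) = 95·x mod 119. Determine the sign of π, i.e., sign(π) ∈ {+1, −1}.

Trace 50: π^k(50) = [50, 109, 2, 71, 81, 79, 8] for k=0..6.
Decompose π into cycles: lengths [48, 48, 16, 3, 3, 1] (6 cycles, including the fixed point 0).
n − c = 119 − 6 = 113; sign = (−1)^113 = -1.

-1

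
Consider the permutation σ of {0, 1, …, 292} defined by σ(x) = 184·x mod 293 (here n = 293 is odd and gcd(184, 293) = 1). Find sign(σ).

+1

Trace 124: π^k(124) = [124, 255, 40, 35, 287, 68, 206] for k=0..6.
3 cycles of lengths [146, 146, 1].
3 cycles on 293: each ℓ→(−1)^(ℓ−1), product (−1)^290 = +1.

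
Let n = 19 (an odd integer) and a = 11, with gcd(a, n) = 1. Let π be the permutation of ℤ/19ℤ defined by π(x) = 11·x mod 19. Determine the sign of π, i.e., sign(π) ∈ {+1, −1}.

+1

Trace 1: π^k(1) = [1, 11, 7] for k=0..2.
7 cycles of lengths [3, 3, 3, 3, 3, 3, 1].
7 cycles on 19: each ℓ→(−1)^(ℓ−1), product (−1)^12 = +1.
(11|19)_J = +1 (Zolotarev's lemma cross-check).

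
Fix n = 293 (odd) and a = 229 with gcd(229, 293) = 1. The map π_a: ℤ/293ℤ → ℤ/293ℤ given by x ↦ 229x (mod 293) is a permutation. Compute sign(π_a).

+1

Trace 229: π^k(229) = [229, 287, 91, 36, 40, 77, 53] for k=0..6.
The orbit structure of x ↦ 229x mod 293: 5 orbits of sizes [73, 73, 73, 73, 1].
n − c = 293 − 5 = 288; sign = (−1)^288 = +1.
Check: (229/293) = +1 by Zolotarev.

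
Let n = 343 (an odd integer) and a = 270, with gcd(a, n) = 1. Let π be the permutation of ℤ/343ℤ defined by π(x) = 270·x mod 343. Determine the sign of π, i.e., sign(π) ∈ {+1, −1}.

Orbit of 172 under x↦270x: [172, 135, 92, 144, 121, 85, 312]… (length divides ord_343(270)).
π_270 has 7 disjoint cycles with lengths [147, 147, 21, 21, 3, 3, 1] on {0,…,342}.
sign(π) = (−1)^{n − #cycles} = (−1)^{343−7} = (−1)^336 = +1.

+1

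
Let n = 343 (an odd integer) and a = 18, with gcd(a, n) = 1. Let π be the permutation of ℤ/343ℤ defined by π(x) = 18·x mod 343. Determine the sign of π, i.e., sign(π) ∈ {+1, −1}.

Trace 1: π^k(1) = [1, 18, 324] for k=0..2.
Decompose π into cycles: lengths [3, 3, 3, 3, 3, 3, 3, 3, 3, 3, 3, 3, 3, 3, 3, 3, 3, 3, 3, 3, 3, 3, 3, 3, 3, 3, 3, 3, 3, 3, 3, 3, 3, 3, 3, 3, 3, 3, 3, 3, 3, 3, 3, 3, 3, 3, 3, 3, 3, 3, 3, 3, 3, 3, 3, 3, 3, 3, 3, 3, 3, 3, 3, 3, 3, 3, 3, 3, 3, 3, 3, 3, 3, 3, 3, 3, 3, 3, 3, 3, 3, 3, 3, 3, 3, 3, 3, 3, 3, 3, 3, 3, 3, 3, 3, 3, 3, 3, 3, 3, 3, 3, 3, 3, 3, 3, 3, 3, 3, 3, 3, 3, 3, 3, 1] (115 cycles, including the fixed point 0).
n − c = 343 − 115 = 228; sign = (−1)^228 = +1.
(18|343)_J = +1 (Zolotarev's lemma cross-check).

+1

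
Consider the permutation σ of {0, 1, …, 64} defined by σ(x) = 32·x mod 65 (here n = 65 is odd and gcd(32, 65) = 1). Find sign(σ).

Orbit of 64 under x↦32x: [64, 33, 16, 57, 4, 63, 1]… (length divides ord_65(32)).
Cycle lengths of π_32 on ℤ/65ℤ: [12, 12, 12, 12, 12, 4, 1]; 7 cycles in total.
65 − 7 = 58 transpositions; sign(π) = (−1)^58 = +1.
(32|65)_J = +1 (Zolotarev's lemma cross-check).

+1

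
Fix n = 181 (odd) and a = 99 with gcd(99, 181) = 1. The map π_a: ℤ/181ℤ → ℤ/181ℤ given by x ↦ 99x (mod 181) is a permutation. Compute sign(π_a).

Trace 114: π^k(114) = [114, 64, 1, 99, 27, 139, 5] for k=0..6.
π_99 has 7 disjoint cycles with lengths [30, 30, 30, 30, 30, 30, 1] on {0,…,180}.
Σ(ℓ_i−1) = 181−7 = 174; sign = (−1)^174 = +1.
The Jacobi symbol (99|181) = +1 (Zolotarev) agrees.

+1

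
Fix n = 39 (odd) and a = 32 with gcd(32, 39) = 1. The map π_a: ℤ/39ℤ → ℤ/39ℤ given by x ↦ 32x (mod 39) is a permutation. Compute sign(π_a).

Orbit of 16 under x↦32x: [16, 5, 4, 11, 1, 32, 10]… (length divides ord_39(32)).
π_32 has 5 disjoint cycles with lengths [12, 12, 12, 2, 1] on {0,…,38}.
39 − 5 = 34 transpositions; sign(π) = (−1)^34 = +1.
Zolotarev: (32|39) = +1, matching the cycle-count sign.

+1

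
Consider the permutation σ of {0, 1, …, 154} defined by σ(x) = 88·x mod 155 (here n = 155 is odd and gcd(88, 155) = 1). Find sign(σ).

+1

Orbit of 36 under x↦88x: [36, 68, 94, 57, 56, 123, 129]… (length divides ord_155(88)).
Decompose π into cycles: lengths [12, 12, 12, 12, 12, 12, 12, 12, 12, 12, 6, 6, 6, 6, 6, 4, 1] (17 cycles, including the fixed point 0).
sign(π) = (−1)^{n − #cycles} = (−1)^{155−17} = (−1)^138 = +1.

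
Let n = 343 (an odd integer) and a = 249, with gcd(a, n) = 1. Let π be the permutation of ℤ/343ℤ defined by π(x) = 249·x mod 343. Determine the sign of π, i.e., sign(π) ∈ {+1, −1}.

+1

Trace 246: π^k(246) = [246, 200, 65, 64, 158, 240, 78] for k=0..6.
π_249 has 7 disjoint cycles with lengths [147, 147, 21, 21, 3, 3, 1] on {0,…,342}.
n − c = 343 − 7 = 336; sign = (−1)^336 = +1.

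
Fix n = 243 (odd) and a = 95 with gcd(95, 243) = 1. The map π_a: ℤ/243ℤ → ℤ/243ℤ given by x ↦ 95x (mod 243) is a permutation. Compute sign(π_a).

Start at x=71: 71 → 184 → 227 → 181 → 185 → 79 → 215 → … (one orbit).
Cycle lengths of π_95 on ℤ/243ℤ: [162, 54, 18, 6, 2, 1]; 6 cycles in total.
n − c = 243 − 6 = 237; sign = (−1)^237 = -1.
Check: (95/243) = -1 by Zolotarev.

-1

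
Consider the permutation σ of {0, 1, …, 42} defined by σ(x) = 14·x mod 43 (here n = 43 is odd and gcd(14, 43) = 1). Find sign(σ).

+1

Start at x=6: 6 → 41 → 15 → 38 → 16 → 9 → 40 → … (one orbit).
Cycle lengths of π_14 on ℤ/43ℤ: [21, 21, 1]; 3 cycles in total.
43 − 3 = 40 transpositions; sign(π) = (−1)^40 = +1.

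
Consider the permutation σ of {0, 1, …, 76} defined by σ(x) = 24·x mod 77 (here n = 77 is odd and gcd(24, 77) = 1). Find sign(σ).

Trace 41: π^k(41) = [41, 60, 54, 64, 73, 58, 6] for k=0..6.
Decompose π into cycles: lengths [30, 30, 10, 6, 1] (5 cycles, including the fixed point 0).
5 cycles on 77: each ℓ→(−1)^(ℓ−1), product (−1)^72 = +1.

+1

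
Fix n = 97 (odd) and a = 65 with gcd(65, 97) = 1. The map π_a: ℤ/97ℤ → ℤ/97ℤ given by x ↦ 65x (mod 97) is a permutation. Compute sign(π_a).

Orbit of 6 under x↦65x: [6, 2, 33, 11, 36, 12, 4]… (length divides ord_97(65)).
Cycle lengths of π_65 on ℤ/97ℤ: [48, 48, 1]; 3 cycles in total.
Σ(ℓ_i−1) = 97−3 = 94; sign = (−1)^94 = +1.
Check: (65/97) = +1 by Zolotarev.

+1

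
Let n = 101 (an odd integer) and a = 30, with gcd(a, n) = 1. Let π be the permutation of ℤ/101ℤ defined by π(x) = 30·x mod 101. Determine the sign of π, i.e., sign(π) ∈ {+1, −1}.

+1

Trace 87: π^k(87) = [87, 85, 25, 43, 78, 17, 5] for k=0..6.
Decompose π into cycles: lengths [50, 50, 1] (3 cycles, including the fixed point 0).
101 − 3 = 98 transpositions; sign(π) = (−1)^98 = +1.
The Jacobi symbol (30|101) = +1 (Zolotarev) agrees.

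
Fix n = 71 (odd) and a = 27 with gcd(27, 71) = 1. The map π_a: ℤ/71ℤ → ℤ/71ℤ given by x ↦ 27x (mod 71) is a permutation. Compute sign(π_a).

+1

Orbit of 18 under x↦27x: [18, 60, 58, 4, 37, 5, 64]… (length divides ord_71(27)).
Cycle type of π: 35×2 + 1; total 3 cycles.
Σ(ℓ_i−1) = 71−3 = 68; sign = (−1)^68 = +1.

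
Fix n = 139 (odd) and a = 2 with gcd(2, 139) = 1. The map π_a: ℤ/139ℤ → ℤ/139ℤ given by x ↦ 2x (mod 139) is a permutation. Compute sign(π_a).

Start at x=70: 70 → 1 → 2 → 4 → 8 → 16 → 32 → … (one orbit).
Cycle lengths of π_2 on ℤ/139ℤ: [138, 1]; 2 cycles in total.
2 cycles on 139: each ℓ→(−1)^(ℓ−1), product (−1)^137 = -1.
Check: (2/139) = -1 by Zolotarev.

-1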